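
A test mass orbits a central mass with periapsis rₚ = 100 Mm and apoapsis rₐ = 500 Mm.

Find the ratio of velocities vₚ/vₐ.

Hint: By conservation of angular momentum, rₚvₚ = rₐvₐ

Convert to SI: rₚ = 100 Mm = 1e+08 m; rₐ = 500 Mm = 5e+08 m.
Conservation of angular momentum gives rₚvₚ = rₐvₐ, so vₚ/vₐ = rₐ/rₚ.
vₚ/vₐ = 5e+08 / 1e+08 ≈ 5.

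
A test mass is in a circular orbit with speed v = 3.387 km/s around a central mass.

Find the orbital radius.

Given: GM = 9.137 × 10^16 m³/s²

Convert to SI: v = 3.387 km/s = 3387 m/s.
For a circular orbit, v² = GM / r, so r = GM / v².
r = 9.137e+16 / (3387)² m ≈ 7.965e+09 m = 7.965 × 10^9 m.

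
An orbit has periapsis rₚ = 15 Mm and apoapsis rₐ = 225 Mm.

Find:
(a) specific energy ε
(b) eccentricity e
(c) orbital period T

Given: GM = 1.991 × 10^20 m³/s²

Convert to SI: rₚ = 15 Mm = 1.5e+07 m; rₐ = 225 Mm = 2.25e+08 m.
(a) With a = (rₚ + rₐ)/2 = 1.2e+08 m, ε = −GM/(2a) = −1.991e+20/(2 · 1.2e+08) J/kg ≈ -8.296e+11 J/kg
(b) e = (rₐ − rₚ)/(rₐ + rₚ) = (2.25e+08 − 1.5e+07)/(2.25e+08 + 1.5e+07) ≈ 0.875
(c) With a = (rₚ + rₐ)/2 = 1.2e+08 m, T = 2π √(a³/GM) = 2π √((1.2e+08)³/1.991e+20) s ≈ 585.4 s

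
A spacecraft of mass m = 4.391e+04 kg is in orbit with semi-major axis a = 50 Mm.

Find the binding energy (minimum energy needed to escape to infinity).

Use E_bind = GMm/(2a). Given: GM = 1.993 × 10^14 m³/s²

Convert to SI: a = 50 Mm = 5e+07 m.
Total orbital energy is E = −GMm/(2a); binding energy is E_bind = −E = GMm/(2a).
E_bind = 1.993e+14 · 4.391e+04 / (2 · 5e+07) J ≈ 8.751e+10 J = 87.51 GJ.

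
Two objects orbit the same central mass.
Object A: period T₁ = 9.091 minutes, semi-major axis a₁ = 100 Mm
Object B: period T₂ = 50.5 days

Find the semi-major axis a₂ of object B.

Convert to SI: T₁ = 9.091 minutes = 545.46 s; a₁ = 100 Mm = 1e+08 m; T₂ = 50.5 days = 4.3632e+06 s.
Kepler's third law: (T₁/T₂)² = (a₁/a₂)³ ⇒ a₂ = a₁ · (T₂/T₁)^(2/3).
T₂/T₁ = 4.3632e+06 / 545.46 = 7999.12.
a₂ = 1e+08 · (7999.12)^(2/3) m ≈ 4e+10 m = 40 Gm.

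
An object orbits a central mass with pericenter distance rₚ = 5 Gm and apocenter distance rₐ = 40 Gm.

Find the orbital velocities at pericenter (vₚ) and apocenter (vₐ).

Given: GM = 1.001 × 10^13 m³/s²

Convert to SI: rₚ = 5 Gm = 5e+09 m; rₐ = 40 Gm = 4e+10 m.
Use the vis-viva equation v² = GM(2/r − 1/a) with a = (rₚ + rₐ)/2 = (5e+09 + 4e+10)/2 = 2.25e+10 m.
vₚ = √(GM · (2/rₚ − 1/a)) = √(1.001e+13 · (2/5e+09 − 1/2.25e+10)) m/s ≈ 59.66 m/s = 59.66 m/s.
vₐ = √(GM · (2/rₐ − 1/a)) = √(1.001e+13 · (2/4e+10 − 1/2.25e+10)) m/s ≈ 7.457 m/s = 7.457 m/s.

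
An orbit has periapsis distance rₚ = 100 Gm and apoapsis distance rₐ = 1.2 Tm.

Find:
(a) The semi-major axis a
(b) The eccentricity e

Convert to SI: rₚ = 100 Gm = 1e+11 m; rₐ = 1.2 Tm = 1.2e+12 m.
(a) a = (rₚ + rₐ) / 2 = (1e+11 + 1.2e+12) / 2 ≈ 6.5e+11 m = 650 Gm.
(b) e = (rₐ − rₚ) / (rₐ + rₚ) = (1.2e+12 − 1e+11) / (1.2e+12 + 1e+11) ≈ 0.8462.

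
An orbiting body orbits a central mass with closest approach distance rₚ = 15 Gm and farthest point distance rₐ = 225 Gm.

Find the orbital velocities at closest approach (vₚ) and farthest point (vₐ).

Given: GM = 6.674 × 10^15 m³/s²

Convert to SI: rₚ = 15 Gm = 1.5e+10 m; rₐ = 225 Gm = 2.25e+11 m.
Use the vis-viva equation v² = GM(2/r − 1/a) with a = (rₚ + rₐ)/2 = (1.5e+10 + 2.25e+11)/2 = 1.2e+11 m.
vₚ = √(GM · (2/rₚ − 1/a)) = √(6.674e+15 · (2/1.5e+10 − 1/1.2e+11)) m/s ≈ 913.4 m/s = 913.4 m/s.
vₐ = √(GM · (2/rₐ − 1/a)) = √(6.674e+15 · (2/2.25e+11 − 1/1.2e+11)) m/s ≈ 60.89 m/s = 60.89 m/s.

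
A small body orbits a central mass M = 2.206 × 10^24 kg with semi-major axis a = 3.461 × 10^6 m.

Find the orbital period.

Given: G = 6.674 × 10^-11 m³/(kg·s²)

GM = G · M = 6.674e-11 · 2.206e+24 = 1.47228e+14 m³/s².
Kepler's third law: T = 2π √(a³ / GM).
Substituting a = 3.461e+06 m and GM = 1.47228e+14 m³/s²:
T = 2π √((3.461e+06)³ / 1.47228e+14) s
T ≈ 3334 s = 55.57 minutes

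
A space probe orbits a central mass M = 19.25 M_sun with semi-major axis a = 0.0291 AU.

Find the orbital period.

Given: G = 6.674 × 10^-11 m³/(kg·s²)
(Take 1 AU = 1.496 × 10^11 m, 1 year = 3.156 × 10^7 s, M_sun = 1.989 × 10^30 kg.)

Convert to SI: a = 0.0291 AU = 4.35336e+09 m; M = 19.25 M_sun = 3.82883e+31 kg.
GM = G · M = 6.674e-11 · 3.82883e+31 = 2.55536e+21 m³/s².
Kepler's third law: T = 2π √(a³ / GM).
Substituting a = 4.35336e+09 m and GM = 2.55536e+21 m³/s²:
T = 2π √((4.35336e+09)³ / 2.55536e+21) s
T ≈ 3.57e+04 s = 0.001131 years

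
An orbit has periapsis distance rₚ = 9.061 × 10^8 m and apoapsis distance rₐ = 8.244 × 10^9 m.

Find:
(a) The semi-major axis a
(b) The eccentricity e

(a) a = (rₚ + rₐ) / 2 = (9.061e+08 + 8.244e+09) / 2 ≈ 4.575e+09 m = 4.575 × 10^9 m.
(b) e = (rₐ − rₚ) / (rₐ + rₚ) = (8.244e+09 − 9.061e+08) / (8.244e+09 + 9.061e+08) ≈ 0.8019.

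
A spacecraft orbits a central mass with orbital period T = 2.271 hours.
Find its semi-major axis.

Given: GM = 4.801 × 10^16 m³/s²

Convert to SI: T = 2.271 hours = 8175.6 s.
Invert Kepler's third law: a = (GM · T² / (4π²))^(1/3).
Substituting T = 8175.6 s and GM = 4.801e+16 m³/s²:
a = (4.801e+16 · (8175.6)² / (4π²))^(1/3) m
a ≈ 4.332e+07 m = 4.332 × 10^7 m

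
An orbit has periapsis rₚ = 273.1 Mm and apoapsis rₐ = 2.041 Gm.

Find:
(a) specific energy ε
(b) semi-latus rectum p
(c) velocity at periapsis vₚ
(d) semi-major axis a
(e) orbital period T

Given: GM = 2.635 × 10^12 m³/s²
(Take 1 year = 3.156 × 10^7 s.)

Convert to SI: rₚ = 273.1 Mm = 2.731e+08 m; rₐ = 2.041 Gm = 2.041e+09 m.
(a) With a = (rₚ + rₐ)/2 = 1.15705e+09 m, ε = −GM/(2a) = −2.635e+12/(2 · 1.15705e+09) J/kg ≈ -1139 J/kg
(b) From a = (rₚ + rₐ)/2 = 1.15705e+09 m and e = (rₐ − rₚ)/(rₐ + rₚ) = 0.763969, p = a(1 − e²) = 1.15705e+09 · (1 − (0.763969)²) ≈ 4.817e+08 m
(c) With a = (rₚ + rₐ)/2 = 1.15705e+09 m, vₚ = √(GM (2/rₚ − 1/a)) = √(2.635e+12 · (2/2.731e+08 − 1/1.15705e+09)) m/s ≈ 130.5 m/s
(d) a = (rₚ + rₐ)/2 = (2.731e+08 + 2.041e+09)/2 ≈ 1.157e+09 m
(e) With a = (rₚ + rₐ)/2 = 1.15705e+09 m, T = 2π √(a³/GM) = 2π √((1.15705e+09)³/2.635e+12) s ≈ 1.523e+08 s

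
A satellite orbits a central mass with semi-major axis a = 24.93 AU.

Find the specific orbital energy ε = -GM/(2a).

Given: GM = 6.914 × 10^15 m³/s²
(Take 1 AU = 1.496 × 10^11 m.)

Convert to SI: a = 24.93 AU = 3.72953e+12 m.
ε = −GM / (2a).
ε = −6.914e+15 / (2 · 3.72953e+12) J/kg ≈ -926.9 J/kg = -926.9 J/kg.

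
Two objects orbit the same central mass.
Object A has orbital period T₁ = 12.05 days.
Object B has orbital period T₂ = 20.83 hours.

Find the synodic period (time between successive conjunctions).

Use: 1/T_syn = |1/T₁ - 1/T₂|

Convert to SI: T₁ = 12.05 days = 1.04112e+06 s; T₂ = 20.83 hours = 74988 s.
T_syn = |T₁ · T₂ / (T₁ − T₂)|.
T_syn = |1.04112e+06 · 74988 / (1.04112e+06 − 74988)| s ≈ 8.081e+04 s = 22.45 hours.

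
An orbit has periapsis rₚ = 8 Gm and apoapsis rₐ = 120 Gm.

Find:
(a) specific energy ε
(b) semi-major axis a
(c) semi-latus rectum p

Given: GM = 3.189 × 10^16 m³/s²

Convert to SI: rₚ = 8 Gm = 8e+09 m; rₐ = 120 Gm = 1.2e+11 m.
(a) With a = (rₚ + rₐ)/2 = 6.4e+10 m, ε = −GM/(2a) = −3.189e+16/(2 · 6.4e+10) J/kg ≈ -2.491e+05 J/kg
(b) a = (rₚ + rₐ)/2 = (8e+09 + 1.2e+11)/2 ≈ 6.4e+10 m
(c) From a = (rₚ + rₐ)/2 = 6.4e+10 m and e = (rₐ − rₚ)/(rₐ + rₚ) = 0.875, p = a(1 − e²) = 6.4e+10 · (1 − (0.875)²) ≈ 1.5e+10 m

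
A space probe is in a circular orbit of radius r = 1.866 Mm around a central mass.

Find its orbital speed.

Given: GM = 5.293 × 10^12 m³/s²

Convert to SI: r = 1.866 Mm = 1.866e+06 m.
For a circular orbit, gravity supplies the centripetal force, so v = √(GM / r).
v = √(5.293e+12 / 1.866e+06) m/s ≈ 1684 m/s = 1.684 km/s.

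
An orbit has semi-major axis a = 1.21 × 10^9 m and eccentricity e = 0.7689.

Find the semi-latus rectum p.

p = a (1 − e²).
p = 1.21e+09 · (1 − (0.7689)²) = 1.21e+09 · 0.408793 ≈ 4.946e+08 m = 4.946 × 10^8 m.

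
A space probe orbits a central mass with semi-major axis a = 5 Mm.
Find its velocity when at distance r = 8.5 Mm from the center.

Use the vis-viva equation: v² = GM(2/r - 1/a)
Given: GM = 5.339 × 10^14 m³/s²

Convert to SI: a = 5 Mm = 5e+06 m; r = 8.5 Mm = 8.5e+06 m.
Vis-viva: v = √(GM · (2/r − 1/a)).
2/r − 1/a = 2/8.5e+06 − 1/5e+06 = 3.52941e-08 m⁻¹.
v = √(5.339e+14 · 3.52941e-08) m/s ≈ 4341 m/s = 4.341 km/s.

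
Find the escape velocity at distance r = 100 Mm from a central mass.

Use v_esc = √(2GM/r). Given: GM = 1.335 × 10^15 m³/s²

Convert to SI: r = 100 Mm = 1e+08 m.
Escape velocity comes from setting total energy to zero: ½v² − GM/r = 0 ⇒ v_esc = √(2GM / r).
v_esc = √(2 · 1.335e+15 / 1e+08) m/s ≈ 5167 m/s = 5.167 km/s.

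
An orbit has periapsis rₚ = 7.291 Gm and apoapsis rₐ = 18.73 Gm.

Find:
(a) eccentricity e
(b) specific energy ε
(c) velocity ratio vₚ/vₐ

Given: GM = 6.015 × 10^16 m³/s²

Convert to SI: rₚ = 7.291 Gm = 7.291e+09 m; rₐ = 18.73 Gm = 1.873e+10 m.
(a) e = (rₐ − rₚ)/(rₐ + rₚ) = (1.873e+10 − 7.291e+09)/(1.873e+10 + 7.291e+09) ≈ 0.4396
(b) With a = (rₚ + rₐ)/2 = 1.30105e+10 m, ε = −GM/(2a) = −6.015e+16/(2 · 1.30105e+10) J/kg ≈ -2.312e+06 J/kg
(c) Conservation of angular momentum (rₚvₚ = rₐvₐ) gives vₚ/vₐ = rₐ/rₚ = 1.873e+10/7.291e+09 ≈ 2.569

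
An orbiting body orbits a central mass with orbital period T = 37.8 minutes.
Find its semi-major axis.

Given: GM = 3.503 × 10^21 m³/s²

Convert to SI: T = 37.8 minutes = 2268 s.
Invert Kepler's third law: a = (GM · T² / (4π²))^(1/3).
Substituting T = 2268 s and GM = 3.503e+21 m³/s²:
a = (3.503e+21 · (2268)² / (4π²))^(1/3) m
a ≈ 7.699e+08 m = 769.9 Mm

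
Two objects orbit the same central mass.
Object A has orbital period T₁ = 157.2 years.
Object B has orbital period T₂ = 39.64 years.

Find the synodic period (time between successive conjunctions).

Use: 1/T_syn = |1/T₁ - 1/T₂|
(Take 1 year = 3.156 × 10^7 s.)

Convert to SI: T₁ = 157.2 years = 4.96123e+09 s; T₂ = 39.64 years = 1.25104e+09 s.
T_syn = |T₁ · T₂ / (T₁ − T₂)|.
T_syn = |4.96123e+09 · 1.25104e+09 / (4.96123e+09 − 1.25104e+09)| s ≈ 1.673e+09 s = 53.01 years.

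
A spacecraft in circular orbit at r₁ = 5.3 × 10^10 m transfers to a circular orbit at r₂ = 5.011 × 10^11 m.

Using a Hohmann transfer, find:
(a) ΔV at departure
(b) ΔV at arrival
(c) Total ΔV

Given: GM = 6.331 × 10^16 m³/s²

Transfer semi-major axis: a_t = (r₁ + r₂)/2 = (5.3e+10 + 5.011e+11)/2 = 2.7705e+11 m.
Circular speeds: v₁ = √(GM/r₁) = 1092.94 m/s, v₂ = √(GM/r₂) = 355.446 m/s.
Transfer speeds (vis-viva v² = GM(2/r − 1/a_t)): v₁ᵗ = 1469.88 m/s, v₂ᵗ = 155.465 m/s.
(a) ΔV₁ = |v₁ᵗ − v₁| ≈ 376.9 m/s = 376.9 m/s.
(b) ΔV₂ = |v₂ − v₂ᵗ| ≈ 200 m/s = 200 m/s.
(c) ΔV_total = ΔV₁ + ΔV₂ ≈ 576.9 m/s = 576.9 m/s.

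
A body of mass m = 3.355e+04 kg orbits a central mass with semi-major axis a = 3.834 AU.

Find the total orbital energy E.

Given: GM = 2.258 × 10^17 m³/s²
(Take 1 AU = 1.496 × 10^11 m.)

Convert to SI: a = 3.834 AU = 5.73566e+11 m.
E = −GMm / (2a).
E = −2.258e+17 · 3.355e+04 / (2 · 5.73566e+11) J ≈ -6.604e+09 J = -6.604 GJ.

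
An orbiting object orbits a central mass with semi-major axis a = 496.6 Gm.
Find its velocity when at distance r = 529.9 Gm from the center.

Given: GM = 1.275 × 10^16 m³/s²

Convert to SI: a = 496.6 Gm = 4.966e+11 m; r = 529.9 Gm = 5.299e+11 m.
Vis-viva: v = √(GM · (2/r − 1/a)).
2/r − 1/a = 2/5.299e+11 − 1/4.966e+11 = 1.7606e-12 m⁻¹.
v = √(1.275e+16 · 1.7606e-12) m/s ≈ 149.8 m/s = 149.8 m/s.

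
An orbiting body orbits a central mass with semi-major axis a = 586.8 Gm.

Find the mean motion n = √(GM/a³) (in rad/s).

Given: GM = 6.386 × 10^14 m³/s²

Convert to SI: a = 586.8 Gm = 5.868e+11 m.
n = √(GM / a³).
n = √(6.386e+14 / (5.868e+11)³) rad/s ≈ 5.622e-11 rad/s.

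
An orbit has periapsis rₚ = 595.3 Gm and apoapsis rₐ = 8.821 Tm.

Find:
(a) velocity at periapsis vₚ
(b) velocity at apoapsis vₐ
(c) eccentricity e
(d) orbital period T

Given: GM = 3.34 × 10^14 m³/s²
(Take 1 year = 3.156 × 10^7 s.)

Convert to SI: rₚ = 595.3 Gm = 5.953e+11 m; rₐ = 8.821 Tm = 8.821e+12 m.
(a) With a = (rₚ + rₐ)/2 = 4.70815e+12 m, vₚ = √(GM (2/rₚ − 1/a)) = √(3.34e+14 · (2/5.953e+11 − 1/4.70815e+12)) m/s ≈ 32.42 m/s
(b) With a = (rₚ + rₐ)/2 = 4.70815e+12 m, vₐ = √(GM (2/rₐ − 1/a)) = √(3.34e+14 · (2/8.821e+12 − 1/4.70815e+12)) m/s ≈ 2.188 m/s
(c) e = (rₐ − rₚ)/(rₐ + rₚ) = (8.821e+12 − 5.953e+11)/(8.821e+12 + 5.953e+11) ≈ 0.8736
(d) With a = (rₚ + rₐ)/2 = 4.70815e+12 m, T = 2π √(a³/GM) = 2π √((4.70815e+12)³/3.34e+14) s ≈ 3.512e+12 s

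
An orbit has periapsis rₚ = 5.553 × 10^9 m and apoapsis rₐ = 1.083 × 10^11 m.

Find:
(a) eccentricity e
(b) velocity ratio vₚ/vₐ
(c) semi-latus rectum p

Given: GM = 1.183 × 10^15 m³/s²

(a) e = (rₐ − rₚ)/(rₐ + rₚ) = (1.083e+11 − 5.553e+09)/(1.083e+11 + 5.553e+09) ≈ 0.9025
(b) Conservation of angular momentum (rₚvₚ = rₐvₐ) gives vₚ/vₐ = rₐ/rₚ = 1.083e+11/5.553e+09 ≈ 19.5
(c) From a = (rₚ + rₐ)/2 = 5.69265e+10 m and e = (rₐ − rₚ)/(rₐ + rₚ) = 0.902453, p = a(1 − e²) = 5.69265e+10 · (1 − (0.902453)²) ≈ 1.056e+10 m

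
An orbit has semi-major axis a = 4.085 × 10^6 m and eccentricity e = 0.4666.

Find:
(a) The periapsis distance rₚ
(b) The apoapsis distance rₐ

(a) rₚ = a(1 − e) = 4.085e+06 · (1 − 0.4666) = 4.085e+06 · 0.5334 ≈ 2.179e+06 m = 2.179 × 10^6 m.
(b) rₐ = a(1 + e) = 4.085e+06 · (1 + 0.4666) = 4.085e+06 · 1.4666 ≈ 5.991e+06 m = 5.991 × 10^6 m.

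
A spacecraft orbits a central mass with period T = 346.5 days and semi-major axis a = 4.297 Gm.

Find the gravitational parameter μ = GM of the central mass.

Convert to SI: T = 346.5 days = 2.99376e+07 s; a = 4.297 Gm = 4.297e+09 m.
GM = 4π² · a³ / T².
GM = 4π² · (4.297e+09)³ / (2.99376e+07)² m³/s² ≈ 3.495e+15 m³/s² = 3.495 × 10^15 m³/s².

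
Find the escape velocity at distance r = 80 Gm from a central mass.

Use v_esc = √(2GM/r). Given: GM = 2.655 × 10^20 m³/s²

Convert to SI: r = 80 Gm = 8e+10 m.
Escape velocity comes from setting total energy to zero: ½v² − GM/r = 0 ⇒ v_esc = √(2GM / r).
v_esc = √(2 · 2.655e+20 / 8e+10) m/s ≈ 8.147e+04 m/s = 81.47 km/s.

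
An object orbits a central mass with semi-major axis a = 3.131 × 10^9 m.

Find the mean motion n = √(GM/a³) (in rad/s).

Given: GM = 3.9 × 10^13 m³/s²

n = √(GM / a³).
n = √(3.9e+13 / (3.131e+09)³) rad/s ≈ 3.565e-08 rad/s.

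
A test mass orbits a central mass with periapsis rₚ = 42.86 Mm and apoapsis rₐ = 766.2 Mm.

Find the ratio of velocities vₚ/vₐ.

Convert to SI: rₚ = 42.86 Mm = 4.286e+07 m; rₐ = 766.2 Mm = 7.662e+08 m.
Conservation of angular momentum gives rₚvₚ = rₐvₐ, so vₚ/vₐ = rₐ/rₚ.
vₚ/vₐ = 7.662e+08 / 4.286e+07 ≈ 17.88.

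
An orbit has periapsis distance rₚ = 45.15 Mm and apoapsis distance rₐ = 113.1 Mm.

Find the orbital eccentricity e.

Convert to SI: rₚ = 45.15 Mm = 4.515e+07 m; rₐ = 113.1 Mm = 1.131e+08 m.
e = (rₐ − rₚ) / (rₐ + rₚ).
e = (1.131e+08 − 4.515e+07) / (1.131e+08 + 4.515e+07) = 6.795e+07 / 1.5825e+08 ≈ 0.4294.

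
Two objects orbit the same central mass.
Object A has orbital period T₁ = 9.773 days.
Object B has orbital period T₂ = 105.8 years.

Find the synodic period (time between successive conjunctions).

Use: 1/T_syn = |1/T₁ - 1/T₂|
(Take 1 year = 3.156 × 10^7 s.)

Convert to SI: T₁ = 9.773 days = 844387 s; T₂ = 105.8 years = 3.33905e+09 s.
T_syn = |T₁ · T₂ / (T₁ − T₂)|.
T_syn = |844387 · 3.33905e+09 / (844387 − 3.33905e+09)| s ≈ 8.446e+05 s = 9.775 days.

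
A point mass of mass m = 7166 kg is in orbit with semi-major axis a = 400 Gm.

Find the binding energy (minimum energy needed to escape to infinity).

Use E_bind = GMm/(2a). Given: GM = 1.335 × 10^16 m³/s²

Convert to SI: a = 400 Gm = 4e+11 m.
Total orbital energy is E = −GMm/(2a); binding energy is E_bind = −E = GMm/(2a).
E_bind = 1.335e+16 · 7166 / (2 · 4e+11) J ≈ 1.196e+08 J = 119.6 MJ.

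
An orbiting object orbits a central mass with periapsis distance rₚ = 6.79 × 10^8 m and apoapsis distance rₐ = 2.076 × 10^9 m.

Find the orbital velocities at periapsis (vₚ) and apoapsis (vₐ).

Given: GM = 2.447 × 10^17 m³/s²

Use the vis-viva equation v² = GM(2/r − 1/a) with a = (rₚ + rₐ)/2 = (6.79e+08 + 2.076e+09)/2 = 1.3775e+09 m.
vₚ = √(GM · (2/rₚ − 1/a)) = √(2.447e+17 · (2/6.79e+08 − 1/1.3775e+09)) m/s ≈ 2.331e+04 m/s = 23.31 km/s.
vₐ = √(GM · (2/rₐ − 1/a)) = √(2.447e+17 · (2/2.076e+09 − 1/1.3775e+09)) m/s ≈ 7622 m/s = 7.622 km/s.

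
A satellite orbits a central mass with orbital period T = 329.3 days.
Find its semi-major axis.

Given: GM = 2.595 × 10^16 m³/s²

Convert to SI: T = 329.3 days = 2.84515e+07 s.
Invert Kepler's third law: a = (GM · T² / (4π²))^(1/3).
Substituting T = 2.84515e+07 s and GM = 2.595e+16 m³/s²:
a = (2.595e+16 · (2.84515e+07)² / (4π²))^(1/3) m
a ≈ 8.103e+09 m = 8.103 Gm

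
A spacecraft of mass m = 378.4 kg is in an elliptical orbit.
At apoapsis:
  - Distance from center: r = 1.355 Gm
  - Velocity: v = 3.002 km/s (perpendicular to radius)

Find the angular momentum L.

Convert to SI: r = 1.355 Gm = 1.355e+09 m; v = 3.002 km/s = 3002 m/s.
Since v is perpendicular to r, L = m · v · r.
L = 378.4 · 3002 · 1.355e+09 kg·m²/s ≈ 1.539e+15 kg·m²/s.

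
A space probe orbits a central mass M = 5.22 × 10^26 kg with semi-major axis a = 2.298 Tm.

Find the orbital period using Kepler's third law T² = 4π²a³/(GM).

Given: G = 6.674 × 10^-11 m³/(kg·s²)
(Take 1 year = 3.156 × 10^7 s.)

Convert to SI: a = 2.298 Tm = 2.298e+12 m.
GM = G · M = 6.674e-11 · 5.22e+26 = 3.48383e+16 m³/s².
Kepler's third law: T = 2π √(a³ / GM).
Substituting a = 2.298e+12 m and GM = 3.48383e+16 m³/s²:
T = 2π √((2.298e+12)³ / 3.48383e+16) s
T ≈ 1.173e+11 s = 3716 years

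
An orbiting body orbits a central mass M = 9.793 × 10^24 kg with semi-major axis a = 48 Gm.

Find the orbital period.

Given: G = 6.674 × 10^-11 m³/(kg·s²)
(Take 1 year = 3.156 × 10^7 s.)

Convert to SI: a = 48 Gm = 4.8e+10 m.
GM = G · M = 6.674e-11 · 9.793e+24 = 6.53585e+14 m³/s².
Kepler's third law: T = 2π √(a³ / GM).
Substituting a = 4.8e+10 m and GM = 6.53585e+14 m³/s²:
T = 2π √((4.8e+10)³ / 6.53585e+14) s
T ≈ 2.585e+09 s = 81.89 years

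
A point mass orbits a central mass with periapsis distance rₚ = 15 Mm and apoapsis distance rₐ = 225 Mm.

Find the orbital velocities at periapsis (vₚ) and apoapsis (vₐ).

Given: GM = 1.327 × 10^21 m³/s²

Convert to SI: rₚ = 15 Mm = 1.5e+07 m; rₐ = 225 Mm = 2.25e+08 m.
Use the vis-viva equation v² = GM(2/r − 1/a) with a = (rₚ + rₐ)/2 = (1.5e+07 + 2.25e+08)/2 = 1.2e+08 m.
vₚ = √(GM · (2/rₚ − 1/a)) = √(1.327e+21 · (2/1.5e+07 − 1/1.2e+08)) m/s ≈ 1.288e+07 m/s = 1.288e+04 km/s.
vₐ = √(GM · (2/rₐ − 1/a)) = √(1.327e+21 · (2/2.25e+08 − 1/1.2e+08)) m/s ≈ 8.586e+05 m/s = 858.6 km/s.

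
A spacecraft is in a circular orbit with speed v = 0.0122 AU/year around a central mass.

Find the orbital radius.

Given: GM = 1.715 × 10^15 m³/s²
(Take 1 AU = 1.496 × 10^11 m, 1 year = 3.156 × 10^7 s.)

Convert to SI: v = 0.0122 AU/year = 57.8302 m/s.
For a circular orbit, v² = GM / r, so r = GM / v².
r = 1.715e+15 / (57.8302)² m ≈ 5.128e+11 m = 3.428 AU.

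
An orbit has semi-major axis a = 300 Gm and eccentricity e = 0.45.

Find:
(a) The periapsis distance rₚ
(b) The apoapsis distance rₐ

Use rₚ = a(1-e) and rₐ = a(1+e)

Convert to SI: a = 300 Gm = 3e+11 m.
(a) rₚ = a(1 − e) = 3e+11 · (1 − 0.45) = 3e+11 · 0.55 ≈ 1.65e+11 m = 165 Gm.
(b) rₐ = a(1 + e) = 3e+11 · (1 + 0.45) = 3e+11 · 1.45 ≈ 4.35e+11 m = 435 Gm.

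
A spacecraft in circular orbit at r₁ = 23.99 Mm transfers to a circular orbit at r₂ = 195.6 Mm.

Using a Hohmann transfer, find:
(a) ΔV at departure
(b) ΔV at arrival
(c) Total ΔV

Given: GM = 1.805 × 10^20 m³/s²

Convert to SI: r₁ = 23.99 Mm = 2.399e+07 m; r₂ = 195.6 Mm = 1.956e+08 m.
Transfer semi-major axis: a_t = (r₁ + r₂)/2 = (2.399e+07 + 1.956e+08)/2 = 1.09795e+08 m.
Circular speeds: v₁ = √(GM/r₁) = 2.74299e+06 m/s, v₂ = √(GM/r₂) = 960626 m/s.
Transfer speeds (vis-viva v² = GM(2/r − 1/a_t)): v₁ᵗ = 3.66114e+06 m/s, v₂ᵗ = 449033 m/s.
(a) ΔV₁ = |v₁ᵗ − v₁| ≈ 9.182e+05 m/s = 918.2 km/s.
(b) ΔV₂ = |v₂ − v₂ᵗ| ≈ 5.116e+05 m/s = 511.6 km/s.
(c) ΔV_total = ΔV₁ + ΔV₂ ≈ 1.43e+06 m/s = 1430 km/s.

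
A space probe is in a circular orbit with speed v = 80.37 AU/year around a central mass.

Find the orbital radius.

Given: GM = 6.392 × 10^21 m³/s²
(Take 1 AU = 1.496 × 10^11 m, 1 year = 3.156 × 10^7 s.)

Convert to SI: v = 80.37 AU/year = 380968 m/s.
For a circular orbit, v² = GM / r, so r = GM / v².
r = 6.392e+21 / (380968)² m ≈ 4.404e+10 m = 0.2944 AU.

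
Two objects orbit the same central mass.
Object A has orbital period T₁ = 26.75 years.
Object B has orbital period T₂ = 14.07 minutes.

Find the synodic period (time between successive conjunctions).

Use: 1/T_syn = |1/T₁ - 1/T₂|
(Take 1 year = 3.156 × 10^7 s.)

Convert to SI: T₁ = 26.75 years = 8.4423e+08 s; T₂ = 14.07 minutes = 844.2 s.
T_syn = |T₁ · T₂ / (T₁ − T₂)|.
T_syn = |8.4423e+08 · 844.2 / (8.4423e+08 − 844.2)| s ≈ 844.2 s = 14.07 minutes.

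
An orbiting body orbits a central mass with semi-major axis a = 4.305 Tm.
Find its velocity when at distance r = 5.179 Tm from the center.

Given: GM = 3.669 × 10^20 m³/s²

Convert to SI: a = 4.305 Tm = 4.305e+12 m; r = 5.179 Tm = 5.179e+12 m.
Vis-viva: v = √(GM · (2/r − 1/a)).
2/r − 1/a = 2/5.179e+12 − 1/4.305e+12 = 1.53887e-13 m⁻¹.
v = √(3.669e+20 · 1.53887e-13) m/s ≈ 7514 m/s = 7.514 km/s.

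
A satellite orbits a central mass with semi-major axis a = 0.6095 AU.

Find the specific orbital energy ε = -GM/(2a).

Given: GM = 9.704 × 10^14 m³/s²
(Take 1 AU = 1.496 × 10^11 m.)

Convert to SI: a = 0.6095 AU = 9.11812e+10 m.
ε = −GM / (2a).
ε = −9.704e+14 / (2 · 9.11812e+10) J/kg ≈ -5321 J/kg = -5.321 kJ/kg.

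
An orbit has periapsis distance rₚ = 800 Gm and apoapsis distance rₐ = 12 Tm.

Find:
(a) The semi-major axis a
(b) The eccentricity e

Convert to SI: rₚ = 800 Gm = 8e+11 m; rₐ = 12 Tm = 1.2e+13 m.
(a) a = (rₚ + rₐ) / 2 = (8e+11 + 1.2e+13) / 2 ≈ 6.4e+12 m = 6.4 Tm.
(b) e = (rₐ − rₚ) / (rₐ + rₚ) = (1.2e+13 − 8e+11) / (1.2e+13 + 8e+11) ≈ 0.875.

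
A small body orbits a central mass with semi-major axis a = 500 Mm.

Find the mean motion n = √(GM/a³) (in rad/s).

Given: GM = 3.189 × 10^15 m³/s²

Convert to SI: a = 500 Mm = 5e+08 m.
n = √(GM / a³).
n = √(3.189e+15 / (5e+08)³) rad/s ≈ 5.051e-06 rad/s.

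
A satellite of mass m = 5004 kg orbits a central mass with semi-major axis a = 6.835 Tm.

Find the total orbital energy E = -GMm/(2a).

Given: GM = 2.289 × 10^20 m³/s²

Convert to SI: a = 6.835 Tm = 6.835e+12 m.
E = −GMm / (2a).
E = −2.289e+20 · 5004 / (2 · 6.835e+12) J ≈ -8.379e+10 J = -83.79 GJ.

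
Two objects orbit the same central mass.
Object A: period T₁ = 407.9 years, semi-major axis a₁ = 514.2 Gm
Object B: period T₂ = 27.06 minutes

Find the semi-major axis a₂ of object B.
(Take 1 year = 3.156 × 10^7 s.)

Convert to SI: T₁ = 407.9 years = 1.28733e+10 s; a₁ = 514.2 Gm = 5.142e+11 m; T₂ = 27.06 minutes = 1623.6 s.
Kepler's third law: (T₁/T₂)² = (a₁/a₂)³ ⇒ a₂ = a₁ · (T₂/T₁)^(2/3).
T₂/T₁ = 1623.6 / 1.28733e+10 = 1.26121e-07.
a₂ = 5.142e+11 · (1.26121e-07)^(2/3) m ≈ 1.293e+07 m = 12.93 Mm.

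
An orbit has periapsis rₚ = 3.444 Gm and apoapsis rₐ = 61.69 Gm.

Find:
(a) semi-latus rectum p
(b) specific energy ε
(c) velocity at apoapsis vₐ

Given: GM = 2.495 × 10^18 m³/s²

Convert to SI: rₚ = 3.444 Gm = 3.444e+09 m; rₐ = 61.69 Gm = 6.169e+10 m.
(a) From a = (rₚ + rₐ)/2 = 3.2567e+10 m and e = (rₐ − rₚ)/(rₐ + rₚ) = 0.894249, p = a(1 − e²) = 3.2567e+10 · (1 − (0.894249)²) ≈ 6.524e+09 m
(b) With a = (rₚ + rₐ)/2 = 3.2567e+10 m, ε = −GM/(2a) = −2.495e+18/(2 · 3.2567e+10) J/kg ≈ -3.831e+07 J/kg
(c) With a = (rₚ + rₐ)/2 = 3.2567e+10 m, vₐ = √(GM (2/rₐ − 1/a)) = √(2.495e+18 · (2/6.169e+10 − 1/3.2567e+10)) m/s ≈ 2068 m/s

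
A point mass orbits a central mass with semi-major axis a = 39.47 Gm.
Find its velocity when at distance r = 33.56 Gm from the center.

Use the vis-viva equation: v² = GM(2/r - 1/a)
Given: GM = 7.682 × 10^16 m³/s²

Convert to SI: a = 39.47 Gm = 3.947e+10 m; r = 33.56 Gm = 3.356e+10 m.
Vis-viva: v = √(GM · (2/r − 1/a)).
2/r − 1/a = 2/3.356e+10 − 1/3.947e+10 = 3.42591e-11 m⁻¹.
v = √(7.682e+16 · 3.42591e-11) m/s ≈ 1622 m/s = 1.622 km/s.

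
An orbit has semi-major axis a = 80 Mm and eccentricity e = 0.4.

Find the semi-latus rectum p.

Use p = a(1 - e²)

Convert to SI: a = 80 Mm = 8e+07 m.
p = a (1 − e²).
p = 8e+07 · (1 − (0.4)²) = 8e+07 · 0.84 ≈ 6.72e+07 m = 67.2 Mm.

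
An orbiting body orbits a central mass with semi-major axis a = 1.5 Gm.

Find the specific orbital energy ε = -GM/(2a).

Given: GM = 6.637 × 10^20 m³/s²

Convert to SI: a = 1.5 Gm = 1.5e+09 m.
ε = −GM / (2a).
ε = −6.637e+20 / (2 · 1.5e+09) J/kg ≈ -2.212e+11 J/kg = -221.2 GJ/kg.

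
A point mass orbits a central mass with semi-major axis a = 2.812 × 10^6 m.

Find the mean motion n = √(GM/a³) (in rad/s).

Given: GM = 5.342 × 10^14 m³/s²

n = √(GM / a³).
n = √(5.342e+14 / (2.812e+06)³) rad/s ≈ 0.004901 rad/s.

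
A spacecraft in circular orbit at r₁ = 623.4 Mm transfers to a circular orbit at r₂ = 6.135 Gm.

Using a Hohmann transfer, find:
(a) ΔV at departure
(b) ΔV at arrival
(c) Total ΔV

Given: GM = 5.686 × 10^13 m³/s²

Convert to SI: r₁ = 623.4 Mm = 6.234e+08 m; r₂ = 6.135 Gm = 6.135e+09 m.
Transfer semi-major axis: a_t = (r₁ + r₂)/2 = (6.234e+08 + 6.135e+09)/2 = 3.3792e+09 m.
Circular speeds: v₁ = √(GM/r₁) = 302.009 m/s, v₂ = √(GM/r₂) = 96.2711 m/s.
Transfer speeds (vis-viva v² = GM(2/r − 1/a_t)): v₁ᵗ = 406.931 m/s, v₂ᵗ = 41.3497 m/s.
(a) ΔV₁ = |v₁ᵗ − v₁| ≈ 104.9 m/s = 104.9 m/s.
(b) ΔV₂ = |v₂ − v₂ᵗ| ≈ 54.92 m/s = 54.92 m/s.
(c) ΔV_total = ΔV₁ + ΔV₂ ≈ 159.8 m/s = 159.8 m/s.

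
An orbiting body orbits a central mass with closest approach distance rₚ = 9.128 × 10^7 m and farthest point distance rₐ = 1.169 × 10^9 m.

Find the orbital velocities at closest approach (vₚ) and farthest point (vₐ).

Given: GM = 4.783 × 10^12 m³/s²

Use the vis-viva equation v² = GM(2/r − 1/a) with a = (rₚ + rₐ)/2 = (9.128e+07 + 1.169e+09)/2 = 6.3014e+08 m.
vₚ = √(GM · (2/rₚ − 1/a)) = √(4.783e+12 · (2/9.128e+07 − 1/6.3014e+08)) m/s ≈ 311.8 m/s = 311.8 m/s.
vₐ = √(GM · (2/rₐ − 1/a)) = √(4.783e+12 · (2/1.169e+09 − 1/6.3014e+08)) m/s ≈ 24.35 m/s = 24.35 m/s.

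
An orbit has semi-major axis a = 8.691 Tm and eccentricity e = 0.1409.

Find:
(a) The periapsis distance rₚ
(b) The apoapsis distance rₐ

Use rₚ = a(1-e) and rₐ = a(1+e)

Convert to SI: a = 8.691 Tm = 8.691e+12 m.
(a) rₚ = a(1 − e) = 8.691e+12 · (1 − 0.1409) = 8.691e+12 · 0.8591 ≈ 7.466e+12 m = 7.466 Tm.
(b) rₐ = a(1 + e) = 8.691e+12 · (1 + 0.1409) = 8.691e+12 · 1.1409 ≈ 9.916e+12 m = 9.916 Tm.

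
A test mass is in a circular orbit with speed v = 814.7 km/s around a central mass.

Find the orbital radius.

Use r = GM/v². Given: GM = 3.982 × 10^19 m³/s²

Convert to SI: v = 814.7 km/s = 814700 m/s.
For a circular orbit, v² = GM / r, so r = GM / v².
r = 3.982e+19 / (814700)² m ≈ 5.999e+07 m = 59.99 Mm.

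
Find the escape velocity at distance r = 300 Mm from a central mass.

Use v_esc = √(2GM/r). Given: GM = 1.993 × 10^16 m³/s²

Convert to SI: r = 300 Mm = 3e+08 m.
Escape velocity comes from setting total energy to zero: ½v² − GM/r = 0 ⇒ v_esc = √(2GM / r).
v_esc = √(2 · 1.993e+16 / 3e+08) m/s ≈ 1.153e+04 m/s = 11.53 km/s.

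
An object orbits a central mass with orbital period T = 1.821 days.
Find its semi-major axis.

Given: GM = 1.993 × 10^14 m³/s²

Convert to SI: T = 1.821 days = 157334 s.
Invert Kepler's third law: a = (GM · T² / (4π²))^(1/3).
Substituting T = 157334 s and GM = 1.993e+14 m³/s²:
a = (1.993e+14 · (157334)² / (4π²))^(1/3) m
a ≈ 5e+07 m = 50 Mm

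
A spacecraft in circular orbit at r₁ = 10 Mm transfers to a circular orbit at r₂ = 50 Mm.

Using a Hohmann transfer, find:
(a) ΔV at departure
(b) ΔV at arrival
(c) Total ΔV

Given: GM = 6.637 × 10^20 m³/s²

Convert to SI: r₁ = 10 Mm = 1e+07 m; r₂ = 50 Mm = 5e+07 m.
Transfer semi-major axis: a_t = (r₁ + r₂)/2 = (1e+07 + 5e+07)/2 = 3e+07 m.
Circular speeds: v₁ = √(GM/r₁) = 8.14678e+06 m/s, v₂ = √(GM/r₂) = 3.64335e+06 m/s.
Transfer speeds (vis-viva v² = GM(2/r − 1/a_t)): v₁ᵗ = 1.05174e+07 m/s, v₂ᵗ = 2.10349e+06 m/s.
(a) ΔV₁ = |v₁ᵗ − v₁| ≈ 2.371e+06 m/s = 2371 km/s.
(b) ΔV₂ = |v₂ − v₂ᵗ| ≈ 1.54e+06 m/s = 1540 km/s.
(c) ΔV_total = ΔV₁ + ΔV₂ ≈ 3.911e+06 m/s = 3911 km/s.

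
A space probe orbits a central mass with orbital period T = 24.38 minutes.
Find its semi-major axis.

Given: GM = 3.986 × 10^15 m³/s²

Convert to SI: T = 24.38 minutes = 1462.8 s.
Invert Kepler's third law: a = (GM · T² / (4π²))^(1/3).
Substituting T = 1462.8 s and GM = 3.986e+15 m³/s²:
a = (3.986e+15 · (1462.8)² / (4π²))^(1/3) m
a ≈ 6e+06 m = 6 Mm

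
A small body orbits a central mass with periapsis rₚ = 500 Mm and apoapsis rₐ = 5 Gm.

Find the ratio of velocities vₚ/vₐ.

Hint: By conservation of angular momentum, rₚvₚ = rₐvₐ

Convert to SI: rₚ = 500 Mm = 5e+08 m; rₐ = 5 Gm = 5e+09 m.
Conservation of angular momentum gives rₚvₚ = rₐvₐ, so vₚ/vₐ = rₐ/rₚ.
vₚ/vₐ = 5e+09 / 5e+08 ≈ 10.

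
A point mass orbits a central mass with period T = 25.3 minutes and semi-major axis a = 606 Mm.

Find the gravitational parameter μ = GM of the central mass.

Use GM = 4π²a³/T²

Convert to SI: T = 25.3 minutes = 1518 s; a = 606 Mm = 6.06e+08 m.
GM = 4π² · a³ / T².
GM = 4π² · (6.06e+08)³ / (1518)² m³/s² ≈ 3.813e+21 m³/s² = 3.813 × 10^21 m³/s².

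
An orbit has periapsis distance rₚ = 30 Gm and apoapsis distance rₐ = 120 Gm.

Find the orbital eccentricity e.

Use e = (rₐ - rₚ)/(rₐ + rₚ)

Convert to SI: rₚ = 30 Gm = 3e+10 m; rₐ = 120 Gm = 1.2e+11 m.
e = (rₐ − rₚ) / (rₐ + rₚ).
e = (1.2e+11 − 3e+10) / (1.2e+11 + 3e+10) = 9e+10 / 1.5e+11 ≈ 0.6.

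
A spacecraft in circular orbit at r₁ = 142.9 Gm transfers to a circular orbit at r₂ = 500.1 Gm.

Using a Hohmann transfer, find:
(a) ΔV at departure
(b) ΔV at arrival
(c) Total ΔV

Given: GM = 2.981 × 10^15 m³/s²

Convert to SI: r₁ = 142.9 Gm = 1.429e+11 m; r₂ = 500.1 Gm = 5.001e+11 m.
Transfer semi-major axis: a_t = (r₁ + r₂)/2 = (1.429e+11 + 5.001e+11)/2 = 3.215e+11 m.
Circular speeds: v₁ = √(GM/r₁) = 144.432 m/s, v₂ = √(GM/r₂) = 77.2063 m/s.
Transfer speeds (vis-viva v² = GM(2/r − 1/a_t)): v₁ᵗ = 180.137 m/s, v₂ᵗ = 51.4728 m/s.
(a) ΔV₁ = |v₁ᵗ − v₁| ≈ 35.7 m/s = 35.7 m/s.
(b) ΔV₂ = |v₂ − v₂ᵗ| ≈ 25.73 m/s = 25.73 m/s.
(c) ΔV_total = ΔV₁ + ΔV₂ ≈ 61.44 m/s = 61.44 m/s.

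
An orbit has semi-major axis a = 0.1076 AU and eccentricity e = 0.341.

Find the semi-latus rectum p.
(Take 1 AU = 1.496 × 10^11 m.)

Convert to SI: a = 0.1076 AU = 1.6097e+10 m.
p = a (1 − e²).
p = 1.6097e+10 · (1 − (0.341)²) = 1.6097e+10 · 0.883719 ≈ 1.423e+10 m = 0.09509 AU.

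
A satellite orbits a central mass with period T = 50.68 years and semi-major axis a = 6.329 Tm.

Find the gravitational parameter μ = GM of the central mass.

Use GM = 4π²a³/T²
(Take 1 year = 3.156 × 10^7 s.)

Convert to SI: T = 50.68 years = 1.59946e+09 s; a = 6.329 Tm = 6.329e+12 m.
GM = 4π² · a³ / T².
GM = 4π² · (6.329e+12)³ / (1.59946e+09)² m³/s² ≈ 3.912e+21 m³/s² = 3.912 × 10^21 m³/s².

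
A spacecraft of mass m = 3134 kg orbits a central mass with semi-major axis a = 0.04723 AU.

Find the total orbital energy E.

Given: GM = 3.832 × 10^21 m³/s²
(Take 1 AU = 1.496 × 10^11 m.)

Convert to SI: a = 0.04723 AU = 7.06561e+09 m.
E = −GMm / (2a).
E = −3.832e+21 · 3134 / (2 · 7.06561e+09) J ≈ -8.499e+14 J = -849.9 TJ.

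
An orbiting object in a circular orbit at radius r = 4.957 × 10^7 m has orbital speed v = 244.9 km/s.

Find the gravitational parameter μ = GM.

Convert to SI: v = 244.9 km/s = 244900 m/s.
For a circular orbit v² = GM/r, so GM = v² · r.
GM = (244900)² · 4.957e+07 m³/s² ≈ 2.973e+18 m³/s² = 2.973 × 10^18 m³/s².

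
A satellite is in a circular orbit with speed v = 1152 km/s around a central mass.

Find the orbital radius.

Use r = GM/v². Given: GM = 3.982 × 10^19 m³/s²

Convert to SI: v = 1152 km/s = 1.152e+06 m/s.
For a circular orbit, v² = GM / r, so r = GM / v².
r = 3.982e+19 / (1.152e+06)² m ≈ 3.001e+07 m = 30.01 Mm.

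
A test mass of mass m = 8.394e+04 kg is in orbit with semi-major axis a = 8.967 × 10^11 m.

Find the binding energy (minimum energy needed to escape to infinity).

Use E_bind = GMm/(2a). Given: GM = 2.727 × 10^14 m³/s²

Total orbital energy is E = −GMm/(2a); binding energy is E_bind = −E = GMm/(2a).
E_bind = 2.727e+14 · 8.394e+04 / (2 · 8.967e+11) J ≈ 1.276e+07 J = 12.76 MJ.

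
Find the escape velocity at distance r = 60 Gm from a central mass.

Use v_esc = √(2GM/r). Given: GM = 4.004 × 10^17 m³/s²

Convert to SI: r = 60 Gm = 6e+10 m.
Escape velocity comes from setting total energy to zero: ½v² − GM/r = 0 ⇒ v_esc = √(2GM / r).
v_esc = √(2 · 4.004e+17 / 6e+10) m/s ≈ 3653 m/s = 3.653 km/s.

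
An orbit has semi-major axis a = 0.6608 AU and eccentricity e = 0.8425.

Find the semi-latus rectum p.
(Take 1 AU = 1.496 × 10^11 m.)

Convert to SI: a = 0.6608 AU = 9.88557e+10 m.
p = a (1 − e²).
p = 9.88557e+10 · (1 − (0.8425)²) = 9.88557e+10 · 0.290194 ≈ 2.869e+10 m = 0.1918 AU.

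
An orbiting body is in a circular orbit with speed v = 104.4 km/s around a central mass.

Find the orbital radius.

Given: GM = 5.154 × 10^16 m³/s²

Convert to SI: v = 104.4 km/s = 104400 m/s.
For a circular orbit, v² = GM / r, so r = GM / v².
r = 5.154e+16 / (104400)² m ≈ 4.729e+06 m = 4.729 Mm.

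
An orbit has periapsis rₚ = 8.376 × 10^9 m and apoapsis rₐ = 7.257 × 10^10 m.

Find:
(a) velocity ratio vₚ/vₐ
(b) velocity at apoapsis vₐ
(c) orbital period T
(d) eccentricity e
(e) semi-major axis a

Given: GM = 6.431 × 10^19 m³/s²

(a) Conservation of angular momentum (rₚvₚ = rₐvₐ) gives vₚ/vₐ = rₐ/rₚ = 7.257e+10/8.376e+09 ≈ 8.664
(b) With a = (rₚ + rₐ)/2 = 4.0473e+10 m, vₐ = √(GM (2/rₐ − 1/a)) = √(6.431e+19 · (2/7.257e+10 − 1/4.0473e+10)) m/s ≈ 1.354e+04 m/s
(c) With a = (rₚ + rₐ)/2 = 4.0473e+10 m, T = 2π √(a³/GM) = 2π √((4.0473e+10)³/6.431e+19) s ≈ 6.38e+06 s
(d) e = (rₐ − rₚ)/(rₐ + rₚ) = (7.257e+10 − 8.376e+09)/(7.257e+10 + 8.376e+09) ≈ 0.793
(e) a = (rₚ + rₐ)/2 = (8.376e+09 + 7.257e+10)/2 ≈ 4.047e+10 m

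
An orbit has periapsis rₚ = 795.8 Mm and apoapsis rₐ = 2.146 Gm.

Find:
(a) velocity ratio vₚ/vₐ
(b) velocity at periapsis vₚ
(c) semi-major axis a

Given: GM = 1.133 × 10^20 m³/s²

Convert to SI: rₚ = 795.8 Mm = 7.958e+08 m; rₐ = 2.146 Gm = 2.146e+09 m.
(a) Conservation of angular momentum (rₚvₚ = rₐvₐ) gives vₚ/vₐ = rₐ/rₚ = 2.146e+09/7.958e+08 ≈ 2.697
(b) With a = (rₚ + rₐ)/2 = 1.4709e+09 m, vₚ = √(GM (2/rₚ − 1/a)) = √(1.133e+20 · (2/7.958e+08 − 1/1.4709e+09)) m/s ≈ 4.558e+05 m/s
(c) a = (rₚ + rₐ)/2 = (7.958e+08 + 2.146e+09)/2 ≈ 1.471e+09 m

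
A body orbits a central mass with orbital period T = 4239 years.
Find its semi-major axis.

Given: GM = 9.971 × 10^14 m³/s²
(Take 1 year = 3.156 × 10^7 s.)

Convert to SI: T = 4239 years = 1.33783e+11 s.
Invert Kepler's third law: a = (GM · T² / (4π²))^(1/3).
Substituting T = 1.33783e+11 s and GM = 9.971e+14 m³/s²:
a = (9.971e+14 · (1.33783e+11)² / (4π²))^(1/3) m
a ≈ 7.675e+11 m = 767.5 Gm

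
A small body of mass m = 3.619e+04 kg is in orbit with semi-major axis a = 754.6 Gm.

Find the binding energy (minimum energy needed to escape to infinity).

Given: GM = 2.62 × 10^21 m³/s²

Convert to SI: a = 754.6 Gm = 7.546e+11 m.
Total orbital energy is E = −GMm/(2a); binding energy is E_bind = −E = GMm/(2a).
E_bind = 2.62e+21 · 3.619e+04 / (2 · 7.546e+11) J ≈ 6.283e+13 J = 62.83 TJ.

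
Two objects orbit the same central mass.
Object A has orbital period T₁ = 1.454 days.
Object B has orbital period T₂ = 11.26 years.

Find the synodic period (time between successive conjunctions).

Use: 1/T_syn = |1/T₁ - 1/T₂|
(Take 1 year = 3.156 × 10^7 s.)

Convert to SI: T₁ = 1.454 days = 125626 s; T₂ = 11.26 years = 3.55366e+08 s.
T_syn = |T₁ · T₂ / (T₁ − T₂)|.
T_syn = |125626 · 3.55366e+08 / (125626 − 3.55366e+08)| s ≈ 1.257e+05 s = 1.455 days.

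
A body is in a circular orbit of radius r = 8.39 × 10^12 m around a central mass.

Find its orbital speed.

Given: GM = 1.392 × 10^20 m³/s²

For a circular orbit, gravity supplies the centripetal force, so v = √(GM / r).
v = √(1.392e+20 / 8.39e+12) m/s ≈ 4073 m/s = 4.073 km/s.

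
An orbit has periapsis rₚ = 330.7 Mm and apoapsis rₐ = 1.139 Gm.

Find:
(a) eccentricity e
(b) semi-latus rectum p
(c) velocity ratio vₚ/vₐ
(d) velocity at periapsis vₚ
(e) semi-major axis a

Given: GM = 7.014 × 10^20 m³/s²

Convert to SI: rₚ = 330.7 Mm = 3.307e+08 m; rₐ = 1.139 Gm = 1.139e+09 m.
(a) e = (rₐ − rₚ)/(rₐ + rₚ) = (1.139e+09 − 3.307e+08)/(1.139e+09 + 3.307e+08) ≈ 0.55
(b) From a = (rₚ + rₐ)/2 = 7.3485e+08 m and e = (rₐ − rₚ)/(rₐ + rₚ) = 0.549976, p = a(1 − e²) = 7.3485e+08 · (1 − (0.549976)²) ≈ 5.126e+08 m
(c) Conservation of angular momentum (rₚvₚ = rₐvₐ) gives vₚ/vₐ = rₐ/rₚ = 1.139e+09/3.307e+08 ≈ 3.444
(d) With a = (rₚ + rₐ)/2 = 7.3485e+08 m, vₚ = √(GM (2/rₚ − 1/a)) = √(7.014e+20 · (2/3.307e+08 − 1/7.3485e+08)) m/s ≈ 1.813e+06 m/s
(e) a = (rₚ + rₐ)/2 = (3.307e+08 + 1.139e+09)/2 ≈ 7.348e+08 m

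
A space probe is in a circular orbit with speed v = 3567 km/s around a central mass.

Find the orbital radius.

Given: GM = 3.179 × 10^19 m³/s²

Convert to SI: v = 3567 km/s = 3.567e+06 m/s.
For a circular orbit, v² = GM / r, so r = GM / v².
r = 3.179e+19 / (3.567e+06)² m ≈ 2.499e+06 m = 2.499 × 10^6 m.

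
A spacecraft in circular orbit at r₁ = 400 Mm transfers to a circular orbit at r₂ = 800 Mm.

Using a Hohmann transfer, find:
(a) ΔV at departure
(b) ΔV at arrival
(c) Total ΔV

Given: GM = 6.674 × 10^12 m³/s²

Convert to SI: r₁ = 400 Mm = 4e+08 m; r₂ = 800 Mm = 8e+08 m.
Transfer semi-major axis: a_t = (r₁ + r₂)/2 = (4e+08 + 8e+08)/2 = 6e+08 m.
Circular speeds: v₁ = √(GM/r₁) = 129.17 m/s, v₂ = √(GM/r₂) = 91.3373 m/s.
Transfer speeds (vis-viva v² = GM(2/r − 1/a_t)): v₁ᵗ = 149.153 m/s, v₂ᵗ = 74.5766 m/s.
(a) ΔV₁ = |v₁ᵗ − v₁| ≈ 19.98 m/s = 19.98 m/s.
(b) ΔV₂ = |v₂ − v₂ᵗ| ≈ 16.76 m/s = 16.76 m/s.
(c) ΔV_total = ΔV₁ + ΔV₂ ≈ 36.74 m/s = 36.74 m/s.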